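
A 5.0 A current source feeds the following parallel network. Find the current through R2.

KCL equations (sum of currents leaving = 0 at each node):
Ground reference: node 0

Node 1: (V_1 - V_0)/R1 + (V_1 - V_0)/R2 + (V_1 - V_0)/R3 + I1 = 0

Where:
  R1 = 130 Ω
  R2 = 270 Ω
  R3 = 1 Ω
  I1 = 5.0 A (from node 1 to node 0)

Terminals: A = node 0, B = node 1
All resistors sit directly between nodes 0 and 1, so they are in parallel and share one voltage V; the full source current 5 A splits among them.
1/R_par = 1/130 + 1/270 + 1/1 = 1.011 S  =>  R_par = 0.9887 Ω
V = I × R_par = 5 × 0.9887 = 4.944 V
I_R2 = V/R2 = 4.944/270 = 0.01831 A

Final answer: 0.01831 A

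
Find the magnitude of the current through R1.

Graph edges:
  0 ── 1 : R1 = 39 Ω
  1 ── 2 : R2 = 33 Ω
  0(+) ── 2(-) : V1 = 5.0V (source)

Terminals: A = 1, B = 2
Nodal analysis, taking node 2 as the 0 V reference.
Source V1 fixes V_0 = 5 V.
KCL at each unknown node (sum of currents leaving = 0; resistances in Ω):
  Node 1: (V_1 - 5)/39 + (V_1 - 0)/33 = 0
Collecting terms: 0.05594 × V_1 = 0.1282  =>  V_1 = 2.292 V
I_R1 = (V_0 - V_1)/R1 = (5 - 2.292)/39 = 0.06944 A
|I_R1| = 0.06944 A

Final answer: |I_R1| = 0.06944 A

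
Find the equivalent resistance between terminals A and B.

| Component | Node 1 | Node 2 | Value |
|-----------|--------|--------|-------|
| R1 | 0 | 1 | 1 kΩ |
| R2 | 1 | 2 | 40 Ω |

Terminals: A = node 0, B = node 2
Reduce the network between node 0 (A) and node 2 (B) by series/parallel combination:
  Rs1 = R1 + R2 (series, joined only at node 1) = 1000 + 40 = 1040 Ω
R_eq = 1.04 kΩ

Final answer: 1.04 kΩ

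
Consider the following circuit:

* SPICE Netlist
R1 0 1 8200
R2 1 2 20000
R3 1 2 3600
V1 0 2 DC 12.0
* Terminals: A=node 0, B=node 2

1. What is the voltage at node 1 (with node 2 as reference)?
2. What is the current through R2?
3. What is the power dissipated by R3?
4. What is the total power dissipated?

Nodal analysis, taking node 2 as the 0 V reference.
Source V1 fixes V_0 = 12 V.
KCL at each unknown node (sum of currents leaving = 0; resistances in Ω):
  Node 1: (V_1 - 12)/8200 + (V_1 - 0)/20000 + (V_1 - 0)/3600 = 0
Collecting terms: 0.0004497 × V_1 = 0.001463  =>  V_1 = 3.254 V
Part 1:
  Read off the nodal solution: V_1 = 3.254 V
Part 2:
  I_R2 = (V_1 - V_2)/R2 = (3.254 - 0)/20000 = 0.0001627 A
  Magnitude: I_R2 = 0.0001627 A
Part 3:
  I_R3 = (V_1 - V_2)/R3 = (3.254 - 0)/3600 = 0.0009039 A
  P_R3 = I_R3² × R3 = (0.0009039)² × 3600 = 0.002941 W
Part 4:
  Power in each resistor, P = (ΔV)²/R:
    P_R1 = (12 - 3.254)²/8200 = 0.009328 W
    P_R2 = (3.254 - 0)²/20000 = 0.0005294 W
    P_R3 = (3.254 - 0)²/3600 = 0.002941 W
  P_total = P_R1 + P_R2 + P_R3 = 0.0128 W

Final answers:
1. V_1 = 3.254 V
2. I_R2 = 0.0001627 A
3. P_R3 = 0.002941 W
4. P_total = 0.0128 W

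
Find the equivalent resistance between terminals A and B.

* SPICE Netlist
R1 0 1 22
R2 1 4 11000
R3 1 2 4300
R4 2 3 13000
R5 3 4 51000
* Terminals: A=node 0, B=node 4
Reduce the network between node 0 (A) and node 4 (B) by series/parallel combination:
  Rs1 = R3 + R4 (series, joined only at node 2) = 4300 + 13000 = 17300 Ω
  Rs2 = R5 + Rs1 (series, joined only at node 3) = 51000 + 17300 = 68300 Ω
  Rp1 = R2 ‖ Rs2 (parallel, both between nodes 1 and 4) = 1/(1/11000 + 1/68300) = 9474 Ω
  Rs3 = R1 + Rp1 (series, joined only at node 1) = 22 + 9474 = 9496 Ω
R_eq = 9.496 kΩ

Final answer: 9.496 kΩ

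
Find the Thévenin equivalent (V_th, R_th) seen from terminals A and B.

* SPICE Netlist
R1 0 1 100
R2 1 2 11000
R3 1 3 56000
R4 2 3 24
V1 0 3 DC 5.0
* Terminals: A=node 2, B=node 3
Step 1 — V_th is the open-circuit voltage V_A - V_B (nothing connected across the terminals).
Nodal analysis, taking node 3 as the 0 V reference.
Source V1 fixes V_0 = 5 V.
KCL at each unknown node (sum of currents leaving = 0; resistances in Ω):
  Node 1: (V_1 - 5)/100 + (V_1 - V_2)/11000 + (V_1 - 0)/56000 = 0
  Node 2: (V_2 - V_1)/11000 + (V_2 - 0)/24 = 0
Collecting terms (coefficients in siemens):
  0.01011·V_1 - 0.00009091·V_2 = 0.05
  0.04176·V_2 - 0.00009091·V_1 = 0
Determinant D = (0.01011)(0.04176) - (-0.00009091)(-0.00009091) = 0.0004221
V_1 = [(0.05)(0.04176) - (-0.00009091)(0)]/D = 4.946 V
V_2 = [(0.01011)(0) - (0.05)(-0.00009091)]/D = 0.01077 V
V_th = V_2 - V_3 = 0.01077 - 0 = 0.01077 V
Step 2 — R_th: zero the source — replace V1 by a short circuit (node 3 merges into node 0) — and find the resistance seen between A (node 2) and B (node 0).
Reduce the network between node 2 (A) and node 0 (B) by series/parallel combination:
  Rp1 = R1 ‖ R3 (parallel, both between nodes 0 and 1) = 1/(1/100 + 1/56000) = 99.82 Ω
  Rs1 = R2 + Rp1 (series, joined only at node 1) = 11000 + 99.82 = 11100 Ω
  Rp2 = R4 ‖ Rs1 (parallel, both between nodes 0 and 2) = 1/(1/24 + 1/11100) = 23.95 Ω
R_th = 23.95 Ω

Final answer: V_th = 0.01077 V, R_th = 23.95 Ω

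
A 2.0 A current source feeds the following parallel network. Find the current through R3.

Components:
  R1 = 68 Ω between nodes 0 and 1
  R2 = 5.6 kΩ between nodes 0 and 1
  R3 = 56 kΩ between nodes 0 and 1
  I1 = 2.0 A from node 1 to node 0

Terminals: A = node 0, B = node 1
All resistors sit directly between nodes 0 and 1, so they are in parallel and share one voltage V; the full source current 2 A splits among them.
1/R_par = 1/68 + 1/5600 + 1/56000 = 0.0149 S  =>  R_par = 67.1 Ω
V = I × R_par = 2 × 67.1 = 134.2 V
I_R3 = V/R3 = 134.2/56000 = 0.002397 A

Final answer: 0.002397 A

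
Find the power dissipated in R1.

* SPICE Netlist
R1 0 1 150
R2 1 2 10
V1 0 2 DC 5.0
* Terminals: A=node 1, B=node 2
Nodal analysis, taking node 2 as the 0 V reference.
Source V1 fixes V_0 = 5 V.
KCL at each unknown node (sum of currents leaving = 0; resistances in Ω):
  Node 1: (V_1 - 5)/150 + (V_1 - 0)/10 = 0
Collecting terms: 0.1067 × V_1 = 0.03333  =>  V_1 = 0.3125 V
I_R1 = (V_0 - V_1)/R1 = (5 - 0.3125)/150 = 0.03125 A
P_R1 = I_R1² × R1 = (0.03125)² × 150 = 0.1465 W

Final answer: 0.1465 W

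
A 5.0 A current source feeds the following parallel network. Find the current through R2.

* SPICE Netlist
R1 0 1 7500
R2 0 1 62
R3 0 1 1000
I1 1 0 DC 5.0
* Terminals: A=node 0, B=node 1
All resistors sit directly between nodes 0 and 1, so they are in parallel and share one voltage V; the full source current 5 A splits among them.
1/R_par = 1/7500 + 1/62 + 1/1000 = 0.01726 S  =>  R_par = 57.93 Ω
V = I × R_par = 5 × 57.93 = 289.6 V
I_R2 = V/R2 = 289.6/62 = 4.672 A

Final answer: 4.672 A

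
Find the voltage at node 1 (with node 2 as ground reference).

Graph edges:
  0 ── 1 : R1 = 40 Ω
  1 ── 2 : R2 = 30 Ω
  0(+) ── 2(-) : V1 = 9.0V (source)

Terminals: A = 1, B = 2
Nodal analysis, taking node 2 as the 0 V reference.
Source V1 fixes V_0 = 9 V.
KCL at each unknown node (sum of currents leaving = 0; resistances in Ω):
  Node 1: (V_1 - 9)/40 + (V_1 - 0)/30 = 0
Collecting terms: 0.05833 × V_1 = 0.225  =>  V_1 = 3.857 V
The requested potential is V_1 = 3.857 V.

Final answer: V_1 = 3.857 V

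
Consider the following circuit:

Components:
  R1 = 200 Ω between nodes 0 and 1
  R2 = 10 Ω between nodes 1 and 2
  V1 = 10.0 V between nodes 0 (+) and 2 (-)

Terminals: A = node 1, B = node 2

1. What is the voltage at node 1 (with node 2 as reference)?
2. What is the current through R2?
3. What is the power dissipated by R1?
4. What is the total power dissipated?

Nodal analysis, taking node 2 as the 0 V reference.
Source V1 fixes V_0 = 10 V.
KCL at each unknown node (sum of currents leaving = 0; resistances in Ω):
  Node 1: (V_1 - 10)/200 + (V_1 - 0)/10 = 0
Collecting terms: 0.105 × V_1 = 0.05  =>  V_1 = 0.4762 V
Part 1:
  Read off the nodal solution: V_1 = 0.4762 V
Part 2:
  I_R2 = (V_1 - V_2)/R2 = (0.4762 - 0)/10 = 0.04762 A
  Magnitude: I_R2 = 0.04762 A
Part 3:
  I_R1 = (V_0 - V_1)/R1 = (10 - 0.4762)/200 = 0.04762 A
  P_R1 = I_R1² × R1 = (0.04762)² × 200 = 0.4535 W
Part 4:
  Power in each resistor, P = (ΔV)²/R:
    P_R1 = (10 - 0.4762)²/200 = 0.4535 W
    P_R2 = (0.4762 - 0)²/10 = 0.02268 W
  P_total = P_R1 + P_R2 = 0.4762 W

Final answers:
1. V_1 = 0.4762 V
2. I_R2 = 0.04762 A
3. P_R1 = 0.4535 W
4. P_total = 0.4762 W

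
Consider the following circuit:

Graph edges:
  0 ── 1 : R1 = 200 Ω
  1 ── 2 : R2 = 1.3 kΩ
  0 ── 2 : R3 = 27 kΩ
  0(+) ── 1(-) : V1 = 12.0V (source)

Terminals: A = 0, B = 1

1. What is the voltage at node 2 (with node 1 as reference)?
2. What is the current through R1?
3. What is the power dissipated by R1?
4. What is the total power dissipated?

Nodal analysis, taking node 1 as the 0 V reference.
Source V1 fixes V_0 = 12 V.
KCL at each unknown node (sum of currents leaving = 0; resistances in Ω):
  Node 2: (V_2 - 0)/1300 + (V_2 - 12)/27000 = 0
Collecting terms: 0.0008063 × V_2 = 0.0004444  =>  V_2 = 0.5512 V
Part 1:
  Read off the nodal solution: V_2 = 0.5512 V
Part 2:
  I_R1 = (V_0 - V_1)/R1 = (12 - 0)/200 = 0.06 A
  Magnitude: I_R1 = 0.06 A
Part 3:
  I_R1 = (V_0 - V_1)/R1 = (12 - 0)/200 = 0.06 A
  P_R1 = I_R1² × R1 = (0.06)² × 200 = 0.72 W
Part 4:
  Power in each resistor, P = (ΔV)²/R:
    P_R1 = (12 - 0)²/200 = 0.72 W
    P_R2 = (0 - 0.5512)²/1300 = 0.0002337 W
    P_R3 = (12 - 0.5512)²/27000 = 0.004855 W
  P_total = P_R1 + P_R2 + P_R3 = 0.7251 W

Final answers:
1. V_2 = 0.5512 V
2. I_R1 = 0.06 A
3. P_R1 = 0.72 W
4. P_total = 0.7251 W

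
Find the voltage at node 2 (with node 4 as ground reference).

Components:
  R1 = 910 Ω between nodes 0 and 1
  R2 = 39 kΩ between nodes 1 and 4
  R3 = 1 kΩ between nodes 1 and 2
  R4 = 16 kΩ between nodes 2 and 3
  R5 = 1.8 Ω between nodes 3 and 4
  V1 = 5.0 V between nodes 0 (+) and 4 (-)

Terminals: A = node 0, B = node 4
Nodal analysis, taking node 4 as the 0 V reference.
Source V1 fixes V_0 = 5 V.
KCL at each unknown node (sum of currents leaving = 0; resistances in Ω):
  Node 1: (V_1 - 5)/910 + (V_1 - 0)/39000 + (V_1 - V_2)/1000 = 0
  Node 2: (V_2 - V_1)/1000 + (V_2 - V_3)/16000 = 0
  Node 3: (V_3 - V_2)/16000 + (V_3 - 0)/1.8 = 0
Collecting terms (coefficients in siemens):
  0.002125·V_1 - 0.001·V_2 = 0.005495
  0.001063·V_2 - 0.001·V_1 - 0.0000625·V_3 = 0
  0.5556·V_3 - 0.0000625·V_2 = 0
Solving these 3 simultaneous equations (Gaussian elimination) gives:
  V_1 = 4.643 V, V_2 = 4.37 V, V_3 = 0.0004916 V
The requested potential is V_2 = 4.37 V.

Final answer: V_2 = 4.37 V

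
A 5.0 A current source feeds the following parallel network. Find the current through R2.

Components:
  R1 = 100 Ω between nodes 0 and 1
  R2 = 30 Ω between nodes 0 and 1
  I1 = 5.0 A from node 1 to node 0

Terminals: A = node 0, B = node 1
All resistors sit directly between nodes 0 and 1, so they are in parallel and share one voltage V; the full source current 5 A splits among them.
1/R_par = 1/100 + 1/30 = 0.04333 S  =>  R_par = 23.08 Ω
V = I × R_par = 5 × 23.08 = 115.4 V
I_R2 = V/R2 = 115.4/30 = 3.846 A

Final answer: 3.846 A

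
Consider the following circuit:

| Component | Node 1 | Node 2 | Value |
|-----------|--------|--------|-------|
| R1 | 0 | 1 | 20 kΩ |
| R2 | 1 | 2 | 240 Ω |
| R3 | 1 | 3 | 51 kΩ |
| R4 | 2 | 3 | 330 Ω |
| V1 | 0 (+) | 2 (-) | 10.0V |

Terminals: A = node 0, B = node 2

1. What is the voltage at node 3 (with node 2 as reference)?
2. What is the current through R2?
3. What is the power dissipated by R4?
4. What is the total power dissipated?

Nodal analysis, taking node 2 as the 0 V reference.
Source V1 fixes V_0 = 10 V.
KCL at each unknown node (sum of currents leaving = 0; resistances in Ω):
  Node 1: (V_1 - 10)/20000 + (V_1 - 0)/240 + (V_1 - V_3)/51000 = 0
  Node 3: (V_3 - V_1)/51000 + (V_3 - 0)/330 = 0
Collecting terms (coefficients in siemens):
  0.004236·V_1 - 0.00001961·V_3 = 0.0005
  0.00305·V_3 - 0.00001961·V_1 = 0
Determinant D = (0.004236)(0.00305) - (-0.00001961)(-0.00001961) = 0.00001292
V_1 = [(0.0005)(0.00305) - (-0.00001961)(0)]/D = 0.118 V
V_3 = [(0.004236)(0) - (0.0005)(-0.00001961)]/D = 0.0007588 V
Part 1:
  Read off the nodal solution: V_3 = 0.0007588 V
Part 2:
  I_R2 = (V_1 - V_2)/R2 = (0.118 - 0)/240 = 0.0004918 A
  Magnitude: I_R2 = 0.0004918 A
Part 3:
  I_R4 = (V_2 - V_3)/R4 = (0 - 0.0007588)/330 = -0.000002299 A
  P_R4 = I_R4² × R4 = (-0.000002299)² × 330 = 0.000000001745 W
Part 4:
  Power in each resistor, P = (ΔV)²/R:
    P_R1 = (10 - 0.118)²/20000 = 0.004883 W
    P_R2 = (0.118 - 0)²/240 = 0.00005805 W
    P_R3 = (0.118 - 0.0007588)²/51000 = 0.0000002697 W
    P_R4 = (0 - 0.0007588)²/330 = 0.000000001745 W
  P_total = P_R1 + P_R2 + P_R3 + P_R4 = 0.004941 W

Final answers:
1. V_3 = 0.0007588 V
2. I_R2 = 0.0004918 A
3. P_R4 = 1.745e-09 W
4. P_total = 0.004941 W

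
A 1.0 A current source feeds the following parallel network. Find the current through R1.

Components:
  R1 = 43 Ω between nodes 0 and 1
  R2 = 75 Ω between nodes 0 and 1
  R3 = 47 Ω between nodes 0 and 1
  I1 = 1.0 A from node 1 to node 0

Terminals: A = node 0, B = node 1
All resistors sit directly between nodes 0 and 1, so they are in parallel and share one voltage V; the full source current 1 A splits among them.
1/R_par = 1/43 + 1/75 + 1/47 = 0.05787 S  =>  R_par = 17.28 Ω
V = I × R_par = 1 × 17.28 = 17.28 V
I_R1 = V/R1 = 17.28/43 = 0.4019 A

Final answer: 0.4019 A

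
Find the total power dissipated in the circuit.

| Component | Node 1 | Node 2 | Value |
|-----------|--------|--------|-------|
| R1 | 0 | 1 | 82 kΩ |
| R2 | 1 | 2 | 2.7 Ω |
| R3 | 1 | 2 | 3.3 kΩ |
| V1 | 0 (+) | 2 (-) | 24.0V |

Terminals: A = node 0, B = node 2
Nodal analysis, taking node 2 as the 0 V reference.
Source V1 fixes V_0 = 24 V.
KCL at each unknown node (sum of currents leaving = 0; resistances in Ω):
  Node 1: (V_1 - 24)/82000 + (V_1 - 0)/2.7 + (V_1 - 0)/3300 = 0
Collecting terms: 0.3707 × V_1 = 0.0002927  =>  V_1 = 0.0007896 V
Power in each resistor, P = (ΔV)²/R:
  P_R1 = (24 - 0.0007896)²/82000 = 0.007024 W
  P_R2 = (0.0007896 - 0)²/2.7 = 0.0000002309 W
  P_R3 = (0.0007896 - 0)²/3300 = 0.0000000001889 W
P_total = P_R1 + P_R2 + P_R3 = 0.007024 W

Final answer: 0.007024 W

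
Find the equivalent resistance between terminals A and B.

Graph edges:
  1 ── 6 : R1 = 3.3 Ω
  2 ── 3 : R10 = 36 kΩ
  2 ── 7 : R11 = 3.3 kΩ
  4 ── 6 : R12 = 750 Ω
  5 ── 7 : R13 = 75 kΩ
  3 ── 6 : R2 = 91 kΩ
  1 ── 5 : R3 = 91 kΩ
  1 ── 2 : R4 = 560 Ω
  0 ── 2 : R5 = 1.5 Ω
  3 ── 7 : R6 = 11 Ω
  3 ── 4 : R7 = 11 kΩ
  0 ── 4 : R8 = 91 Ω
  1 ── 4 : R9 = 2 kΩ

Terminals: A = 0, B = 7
The network is not a plain series/parallel combination. Inject a 1 A test current into terminal A (node 0) and return it from terminal B (node 7); then R_eq = V_A / (1 A).
Nodal analysis, taking node 7 as the 0 V reference.
Current source I_test pushes 1 A into node 0 and draws it out of node 7.
KCL at each unknown node (sum of currents leaving = 0; resistances in Ω):
  Node 0: (V_0 - V_2)/1.5 + (V_0 - V_4)/91 - 1 = 0
  Node 1: (V_1 - V_6)/3.3 + (V_1 - V_5)/91000 + (V_1 - V_2)/560 + (V_1 - V_4)/2000 = 0
  Node 2: (V_2 - V_0)/1.5 + (V_2 - V_1)/560 + (V_2 - V_3)/36000 + (V_2 - 0)/3300 = 0
  Node 3: (V_3 - V_2)/36000 + (V_3 - V_6)/91000 + (V_3 - 0)/11 + (V_3 - V_4)/11000 = 0
  Node 4: (V_4 - V_0)/91 + (V_4 - V_1)/2000 + (V_4 - V_3)/11000 + (V_4 - V_6)/750 = 0
  Node 5: (V_5 - V_1)/91000 + (V_5 - 0)/75000 = 0
  Node 6: (V_6 - V_1)/3.3 + (V_6 - V_3)/91000 + (V_6 - V_4)/750 = 0
Collecting terms (coefficients in siemens):
  0.6777·V_0 - 0.6667·V_2 - 0.01099·V_4 = 1
  0.3053·V_1 - 0.001786·V_2 - 0.0005·V_4 - 0.00001099·V_5 - 0.303·V_6 = 0
  0.6688·V_2 - 0.6667·V_0 - 0.001786·V_1 - 0.00002778·V_3 = 0
  0.09104·V_3 - 0.00002778·V_2 - 0.00009091·V_4 - 0.00001099·V_6 = 0
  0.01291·V_4 - 0.01099·V_0 - 0.0005·V_1 - 0.00009091·V_3 - 0.001333·V_6 = 0
  0.00002432·V_5 - 0.00001099·V_1 = 0
  0.3044·V_6 - 0.303·V_1 - 0.00001099·V_3 - 0.001333·V_4 = 0
Solving these 7 simultaneous equations (Gaussian elimination) gives:
  V_0 = 2286 V, V_1 = 2265 V, V_2 = 2285 V, V_3 = 3.234 V
  V_4 = 2267 V, V_5 = 1023 V, V_6 = 2265 V
R_eq = V_0 / 1 A = 2286 Ω = 2.286 kΩ

Final answer: 2.286 kΩ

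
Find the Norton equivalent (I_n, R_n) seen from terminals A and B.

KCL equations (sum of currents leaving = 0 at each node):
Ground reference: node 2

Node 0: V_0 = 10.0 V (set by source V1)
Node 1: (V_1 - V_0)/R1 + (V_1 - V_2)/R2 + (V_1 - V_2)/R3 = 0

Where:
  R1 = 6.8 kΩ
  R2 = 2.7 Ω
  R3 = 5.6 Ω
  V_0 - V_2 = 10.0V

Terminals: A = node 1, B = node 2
Find the Thévenin equivalent first; then I_n = V_th/R_th and R_n = R_th.
Step 1 — V_th is the open-circuit voltage V_A - V_B (nothing connected across the terminals).
Nodal analysis, taking node 2 as the 0 V reference.
Source V1 fixes V_0 = 10 V.
KCL at each unknown node (sum of currents leaving = 0; resistances in Ω):
  Node 1: (V_1 - 10)/6800 + (V_1 - 0)/2.7 + (V_1 - 0)/5.6 = 0
Collecting terms: 0.5491 × V_1 = 0.001471  =>  V_1 = 0.002678 V
V_th = V_1 - V_2 = 0.002678 - 0 = 0.002678 V
Step 2 — R_th: zero the source — replace V1 by a short circuit (node 2 merges into node 0) — and find the resistance seen between A (node 1) and B (node 0).
Reduce the network between node 1 (A) and node 0 (B) by series/parallel combination:
  Rp1 = R1 ‖ R2 ‖ R3 (parallel, all between nodes 0 and 1) = 1/(1/6800 + 1/2.7 + 1/5.6) = 1.821 Ω
R_th = 1.821 Ω
I_n = V_th/R_th = 0.002678/1.821 = 0.001471 A, and R_n = R_th = 1.821 Ω

Final answer: I_n = 0.001471 A, R_n = 1.821 Ω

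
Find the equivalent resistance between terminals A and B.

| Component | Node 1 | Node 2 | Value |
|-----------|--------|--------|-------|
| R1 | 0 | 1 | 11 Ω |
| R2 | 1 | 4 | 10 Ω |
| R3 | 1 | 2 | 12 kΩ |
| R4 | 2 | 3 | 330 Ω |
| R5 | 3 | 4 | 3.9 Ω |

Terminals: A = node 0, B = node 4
Reduce the network between node 0 (A) and node 4 (B) by series/parallel combination:
  Rs1 = R3 + R4 (series, joined only at node 2) = 12000 + 330 = 12330 Ω
  Rs2 = R5 + Rs1 (series, joined only at node 3) = 3.9 + 12330 = 12330 Ω
  Rp1 = R2 ‖ Rs2 (parallel, both between nodes 1 and 4) = 1/(1/10 + 1/12330) = 9.992 Ω
  Rs3 = R1 + Rp1 (series, joined only at node 1) = 11 + 9.992 = 20.99 Ω
R_eq = 20.99 Ω

Final answer: 20.99 Ω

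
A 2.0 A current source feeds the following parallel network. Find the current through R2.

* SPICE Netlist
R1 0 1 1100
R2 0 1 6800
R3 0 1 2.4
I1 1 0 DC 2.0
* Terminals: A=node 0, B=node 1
All resistors sit directly between nodes 0 and 1, so they are in parallel and share one voltage V; the full source current 2 A splits among them.
1/R_par = 1/1100 + 1/6800 + 1/2.4 = 0.4177 S  =>  R_par = 2.394 Ω
V = I × R_par = 2 × 2.394 = 4.788 V
I_R2 = V/R2 = 4.788/6800 = 0.0007041 A

Final answer: 0.0007041 A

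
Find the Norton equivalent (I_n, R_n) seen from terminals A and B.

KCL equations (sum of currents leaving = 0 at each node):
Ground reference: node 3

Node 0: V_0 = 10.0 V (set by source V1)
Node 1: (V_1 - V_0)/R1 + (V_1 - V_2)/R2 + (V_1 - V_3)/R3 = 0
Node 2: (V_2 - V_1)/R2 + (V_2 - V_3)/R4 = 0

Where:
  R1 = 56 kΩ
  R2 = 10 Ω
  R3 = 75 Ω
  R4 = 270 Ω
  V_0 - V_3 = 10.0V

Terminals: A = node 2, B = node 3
Find the Thévenin equivalent first; then I_n = V_th/R_th and R_n = R_th.
Step 1 — V_th is the open-circuit voltage V_A - V_B (nothing connected across the terminals).
Nodal analysis, taking node 3 as the 0 V reference.
Source V1 fixes V_0 = 10 V.
KCL at each unknown node (sum of currents leaving = 0; resistances in Ω):
  Node 1: (V_1 - 10)/56000 + (V_1 - V_2)/10 + (V_1 - 0)/75 = 0
  Node 2: (V_2 - V_1)/10 + (V_2 - 0)/270 = 0
Collecting terms (coefficients in siemens):
  0.1134·V_1 - 0.1·V_2 = 0.0001786
  0.1037·V_2 - 0.1·V_1 = 0
Determinant D = (0.1134)(0.1037) - (-0.1)(-0.1) = 0.001755
V_1 = [(0.0001786)(0.1037) - (-0.1)(0)]/D = 0.01055 V
V_2 = [(0.1134)(0) - (0.0001786)(-0.1)]/D = 0.01018 V
V_th = V_2 - V_3 = 0.01018 - 0 = 0.01018 V
Step 2 — R_th: zero the source — replace V1 by a short circuit (node 3 merges into node 0) — and find the resistance seen between A (node 2) and B (node 0).
Reduce the network between node 2 (A) and node 0 (B) by series/parallel combination:
  Rp1 = R1 ‖ R3 (parallel, both between nodes 0 and 1) = 1/(1/56000 + 1/75) = 74.9 Ω
  Rs1 = R2 + Rp1 (series, joined only at node 1) = 10 + 74.9 = 84.9 Ω
  Rp2 = R4 ‖ Rs1 (parallel, both between nodes 0 and 2) = 1/(1/270 + 1/84.9) = 64.59 Ω
R_th = 64.59 Ω
I_n = V_th/R_th = 0.01018/64.59 = 0.0001575 A, and R_n = R_th = 64.59 Ω

Final answer: I_n = 0.0001575 A, R_n = 64.59 Ω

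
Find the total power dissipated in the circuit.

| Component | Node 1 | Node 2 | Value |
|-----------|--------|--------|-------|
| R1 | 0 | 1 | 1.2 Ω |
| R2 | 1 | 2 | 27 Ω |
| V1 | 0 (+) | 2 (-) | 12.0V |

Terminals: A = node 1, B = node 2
Nodal analysis, taking node 2 as the 0 V reference.
Source V1 fixes V_0 = 12 V.
KCL at each unknown node (sum of currents leaving = 0; resistances in Ω):
  Node 1: (V_1 - 12)/1.2 + (V_1 - 0)/27 = 0
Collecting terms: 0.8704 × V_1 = 10  =>  V_1 = 11.49 V
Power in each resistor, P = (ΔV)²/R:
  P_R1 = (12 - 11.49)²/1.2 = 0.2173 W
  P_R2 = (11.49 - 0)²/27 = 4.889 W
P_total = P_R1 + P_R2 = 5.106 W

Final answer: 5.106 W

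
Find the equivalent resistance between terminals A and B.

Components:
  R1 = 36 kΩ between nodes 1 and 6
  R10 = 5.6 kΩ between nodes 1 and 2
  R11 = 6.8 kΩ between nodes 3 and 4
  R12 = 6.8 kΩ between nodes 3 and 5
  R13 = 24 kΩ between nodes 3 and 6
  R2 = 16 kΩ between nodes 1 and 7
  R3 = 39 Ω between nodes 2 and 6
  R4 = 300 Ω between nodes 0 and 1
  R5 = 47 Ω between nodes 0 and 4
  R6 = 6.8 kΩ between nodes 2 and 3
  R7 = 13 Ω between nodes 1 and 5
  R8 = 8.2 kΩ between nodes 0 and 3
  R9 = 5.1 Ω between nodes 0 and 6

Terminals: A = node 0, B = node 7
The network is not a plain series/parallel combination. Inject a 1 A test current into terminal A (node 0) and return it from terminal B (node 7); then R_eq = V_A / (1 A).
Nodal analysis, taking node 7 as the 0 V reference.
Current source I_test pushes 1 A into node 0 and draws it out of node 7.
KCL at each unknown node (sum of currents leaving = 0; resistances in Ω):
  Node 0: (V_0 - V_1)/300 + (V_0 - V_4)/47 + (V_0 - V_3)/8200 + (V_0 - V_6)/5.1 - 1 = 0
  Node 1: (V_1 - V_0)/300 + (V_1 - V_6)/36000 + (V_1 - 0)/16000 + (V_1 - V_5)/13 + (V_1 - V_2)/5600 = 0
  Node 2: (V_2 - V_1)/5600 + (V_2 - V_6)/39 + (V_2 - V_3)/6800 = 0
  Node 3: (V_3 - V_0)/8200 + (V_3 - V_2)/6800 + (V_3 - V_4)/6800 + (V_3 - V_5)/6800 + (V_3 - V_6)/24000 = 0
  Node 4: (V_4 - V_0)/47 + (V_4 - V_3)/6800 = 0
  Node 5: (V_5 - V_1)/13 + (V_5 - V_3)/6800 = 0
  Node 6: (V_6 - V_0)/5.1 + (V_6 - V_1)/36000 + (V_6 - V_2)/39 + (V_6 - V_3)/24000 = 0
Collecting terms (coefficients in siemens):
  0.2208·V_0 - 0.003333·V_1 - 0.000122·V_3 - 0.02128·V_4 - 0.1961·V_6 = 1
  0.08053·V_1 - 0.003333·V_0 - 0.0001786·V_2 - 0.07692·V_5 - 0.00002778·V_6 = 0
  0.02597·V_2 - 0.0001786·V_1 - 0.0001471·V_3 - 0.02564·V_6 = 0
  0.0006048·V_3 - 0.000122·V_0 - 0.0001471·V_2 - 0.0001471·V_4 - 0.0001471·V_5 - 0.00004167·V_6 = 0
  0.02142·V_4 - 0.02128·V_0 - 0.0001471·V_3 = 0
  0.07707·V_5 - 0.07692·V_1 - 0.0001471·V_3 = 0
  0.2218·V_6 - 0.1961·V_0 - 0.00002778·V_1 - 0.02564·V_2 - 0.00004167·V_3 = 0
Solving these 7 simultaneous equations (Gaussian elimination) gives:
  V_0 = 16270 V, V_1 = 16000 V, V_2 = 16270 V, V_3 = 16210 V
  V_4 = 16270 V, V_5 = 16000 V, V_6 = 16270 V
R_eq = V_0 / 1 A = 16270 Ω = 16.27 kΩ

Final answer: 16.27 kΩ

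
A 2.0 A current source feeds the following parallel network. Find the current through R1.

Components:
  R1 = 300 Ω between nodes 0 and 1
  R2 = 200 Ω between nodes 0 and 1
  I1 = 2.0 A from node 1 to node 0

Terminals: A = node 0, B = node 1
All resistors sit directly between nodes 0 and 1, so they are in parallel and share one voltage V; the full source current 2 A splits among them.
1/R_par = 1/300 + 1/200 = 0.008333 S  =>  R_par = 120 Ω
V = I × R_par = 2 × 120 = 240 V
I_R1 = V/R1 = 240/300 = 0.8 A

Final answer: 0.8 A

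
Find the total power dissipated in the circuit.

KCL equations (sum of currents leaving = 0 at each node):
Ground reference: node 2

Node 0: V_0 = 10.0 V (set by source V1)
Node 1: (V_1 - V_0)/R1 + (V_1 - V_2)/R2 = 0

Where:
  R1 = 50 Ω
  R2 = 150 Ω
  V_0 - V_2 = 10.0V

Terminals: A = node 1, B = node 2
Nodal analysis, taking node 2 as the 0 V reference.
Source V1 fixes V_0 = 10 V.
KCL at each unknown node (sum of currents leaving = 0; resistances in Ω):
  Node 1: (V_1 - 10)/50 + (V_1 - 0)/150 = 0
Collecting terms: 0.02667 × V_1 = 0.2  =>  V_1 = 7.5 V
Power in each resistor, P = (ΔV)²/R:
  P_R1 = (10 - 7.5)²/50 = 0.125 W
  P_R2 = (7.5 - 0)²/150 = 0.375 W
P_total = P_R1 + P_R2 = 0.5 W

Final answer: 0.5 W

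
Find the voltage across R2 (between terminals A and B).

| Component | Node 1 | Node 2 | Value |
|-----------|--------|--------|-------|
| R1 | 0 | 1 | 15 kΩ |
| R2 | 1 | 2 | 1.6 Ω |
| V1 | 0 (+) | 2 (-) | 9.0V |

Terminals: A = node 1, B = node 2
R1 and R2 are in series across V1 (node 0 → node 1 → node 2), and the output A–B is taken across R2, so this is a voltage divider.
Series current: I = V1/(R1 + R2) = 9/(15000 + 1.6) = 9/15000 = 0.0005999 A
V_R2 = I × R2 = V1 × R2/(R1 + R2) = 9 × 1.6/15000 = 0.0009599 V

Final answer: 0.0009599 V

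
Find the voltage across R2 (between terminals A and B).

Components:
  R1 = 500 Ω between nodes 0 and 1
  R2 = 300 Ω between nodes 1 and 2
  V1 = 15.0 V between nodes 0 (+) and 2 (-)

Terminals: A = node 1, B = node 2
R1 and R2 are in series across V1 (node 0 → node 1 → node 2), and the output A–B is taken across R2, so this is a voltage divider.
Series current: I = V1/(R1 + R2) = 15/(500 + 300) = 15/800 = 0.01875 A
V_R2 = I × R2 = V1 × R2/(R1 + R2) = 15 × 300/800 = 5.625 V

Final answer: 5.625 V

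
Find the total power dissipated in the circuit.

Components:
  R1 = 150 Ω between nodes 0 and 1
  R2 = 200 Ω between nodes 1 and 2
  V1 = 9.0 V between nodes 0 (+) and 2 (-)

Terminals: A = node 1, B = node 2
Nodal analysis, taking node 2 as the 0 V reference.
Source V1 fixes V_0 = 9 V.
KCL at each unknown node (sum of currents leaving = 0; resistances in Ω):
  Node 1: (V_1 - 9)/150 + (V_1 - 0)/200 = 0
Collecting terms: 0.01167 × V_1 = 0.06  =>  V_1 = 5.143 V
Power in each resistor, P = (ΔV)²/R:
  P_R1 = (9 - 5.143)²/150 = 0.09918 W
  P_R2 = (5.143 - 0)²/200 = 0.1322 W
P_total = P_R1 + P_R2 = 0.2314 W

Final answer: 0.2314 W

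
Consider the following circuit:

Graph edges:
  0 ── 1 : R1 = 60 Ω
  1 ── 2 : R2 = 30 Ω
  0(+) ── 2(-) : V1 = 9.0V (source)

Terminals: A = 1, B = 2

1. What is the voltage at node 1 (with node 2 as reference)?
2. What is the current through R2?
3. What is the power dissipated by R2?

Nodal analysis, taking node 2 as the 0 V reference.
Source V1 fixes V_0 = 9 V.
KCL at each unknown node (sum of currents leaving = 0; resistances in Ω):
  Node 1: (V_1 - 9)/60 + (V_1 - 0)/30 = 0
Collecting terms: 0.05 × V_1 = 0.15  =>  V_1 = 3 V
Part 1:
  Read off the nodal solution: V_1 = 3 V
Part 2:
  I_R2 = (V_1 - V_2)/R2 = (3 - 0)/30 = 0.1 A
  Magnitude: I_R2 = 0.1 A
Part 3:
  I_R2 = (V_1 - V_2)/R2 = (3 - 0)/30 = 0.1 A
  P_R2 = I_R2² × R2 = (0.1)² × 30 = 0.3 W

Final answers:
1. V_1 = 3 V
2. I_R2 = 0.1 A
3. P_R2 = 0.3 W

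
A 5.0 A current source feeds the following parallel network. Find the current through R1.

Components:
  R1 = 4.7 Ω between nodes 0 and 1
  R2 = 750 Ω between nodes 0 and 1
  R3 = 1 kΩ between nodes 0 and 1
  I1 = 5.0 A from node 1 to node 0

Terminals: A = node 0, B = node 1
All resistors sit directly between nodes 0 and 1, so they are in parallel and share one voltage V; the full source current 5 A splits among them.
1/R_par = 1/4.7 + 1/750 + 1/1000 = 0.2151 S  =>  R_par = 4.649 Ω
V = I × R_par = 5 × 4.649 = 23.25 V
I_R1 = V/R1 = 23.25/4.7 = 4.946 A

Final answer: 4.946 A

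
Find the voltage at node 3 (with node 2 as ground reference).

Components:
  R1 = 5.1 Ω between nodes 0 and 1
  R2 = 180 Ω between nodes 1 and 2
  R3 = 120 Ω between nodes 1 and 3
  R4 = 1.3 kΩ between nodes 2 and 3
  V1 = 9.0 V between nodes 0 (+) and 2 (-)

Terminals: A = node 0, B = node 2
Nodal analysis, taking node 2 as the 0 V reference.
Source V1 fixes V_0 = 9 V.
KCL at each unknown node (sum of currents leaving = 0; resistances in Ω):
  Node 1: (V_1 - 9)/5.1 + (V_1 - 0)/180 + (V_1 - V_3)/120 = 0
  Node 3: (V_3 - V_1)/120 + (V_3 - 0)/1300 = 0
Collecting terms (coefficients in siemens):
  0.21·V_1 - 0.008333·V_3 = 1.765
  0.009103·V_3 - 0.008333·V_1 = 0
Determinant D = (0.21)(0.009103) - (-0.008333)(-0.008333) = 0.001842
V_1 = [(1.765)(0.009103) - (-0.008333)(0)]/D = 8.722 V
V_3 = [(0.21)(0) - (1.765)(-0.008333)]/D = 7.985 V
The requested potential is V_3 = 7.985 V.

Final answer: V_3 = 7.985 V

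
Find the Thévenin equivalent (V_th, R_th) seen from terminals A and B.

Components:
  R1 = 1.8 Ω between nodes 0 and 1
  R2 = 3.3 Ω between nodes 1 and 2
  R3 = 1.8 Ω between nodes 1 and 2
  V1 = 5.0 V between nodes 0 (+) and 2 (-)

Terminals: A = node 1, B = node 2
Step 1 — V_th is the open-circuit voltage V_A - V_B (nothing connected across the terminals).
Nodal analysis, taking node 2 as the 0 V reference.
Source V1 fixes V_0 = 5 V.
KCL at each unknown node (sum of currents leaving = 0; resistances in Ω):
  Node 1: (V_1 - 5)/1.8 + (V_1 - 0)/3.3 + (V_1 - 0)/1.8 = 0
Collecting terms: 1.414 × V_1 = 2.778  =>  V_1 = 1.964 V
V_th = V_1 - V_2 = 1.964 - 0 = 1.964 V
Step 2 — R_th: zero the source — replace V1 by a short circuit (node 2 merges into node 0) — and find the resistance seen between A (node 1) and B (node 0).
Reduce the network between node 1 (A) and node 0 (B) by series/parallel combination:
  Rp1 = R1 ‖ R2 ‖ R3 (parallel, all between nodes 0 and 1) = 1/(1/1.8 + 1/3.3 + 1/1.8) = 0.7071 Ω
R_th = 0.7071 Ω

Final answer: V_th = 1.964 V, R_th = 0.7071 Ω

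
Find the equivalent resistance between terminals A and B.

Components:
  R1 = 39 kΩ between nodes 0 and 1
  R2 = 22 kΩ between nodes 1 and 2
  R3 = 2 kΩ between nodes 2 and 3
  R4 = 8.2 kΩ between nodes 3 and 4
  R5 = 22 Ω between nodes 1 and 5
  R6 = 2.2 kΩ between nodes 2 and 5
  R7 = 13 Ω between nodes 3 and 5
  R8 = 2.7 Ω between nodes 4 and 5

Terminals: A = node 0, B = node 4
The network is not a plain series/parallel combination. Inject a 1 A test current into terminal A (node 0) and return it from terminal B (node 4); then R_eq = V_A / (1 A).
Nodal analysis, taking node 4 as the 0 V reference.
Current source I_test pushes 1 A into node 0 and draws it out of node 4.
KCL at each unknown node (sum of currents leaving = 0; resistances in Ω):
  Node 0: (V_0 - V_1)/39000 - 1 = 0
  Node 1: (V_1 - V_0)/39000 + (V_1 - V_2)/22000 + (V_1 - V_5)/22 = 0
  Node 2: (V_2 - V_1)/22000 + (V_2 - V_3)/2000 + (V_2 - V_5)/2200 = 0
  Node 3: (V_3 - V_2)/2000 + (V_3 - 0)/8200 + (V_3 - V_5)/13 = 0
  Node 5: (V_5 - V_1)/22 + (V_5 - V_2)/2200 + (V_5 - V_3)/13 + (V_5 - 0)/2.7 = 0
Collecting terms (coefficients in siemens):
  0.00002564·V_0 - 0.00002564·V_1 = 1
  0.04553·V_1 - 0.00002564·V_0 - 0.00004545·V_2 - 0.04545·V_5 = 0
  0.001·V_2 - 0.00004545·V_1 - 0.0005·V_3 - 0.0004545·V_5 = 0
  0.07755·V_3 - 0.0005·V_2 - 0.07692·V_5 = 0
  0.4932·V_5 - 0.04545·V_1 - 0.0004545·V_2 - 0.07692·V_3 = 0
Solving these 5 simultaneous equations (Gaussian elimination) gives:
  V_0 = 39020 V, V_1 = 24.68 V, V_2 = 3.699 V, V_3 = 2.701 V
  V_5 = 2.699 V
R_eq = V_0 / 1 A = 39020 Ω = 39.02 kΩ

Final answer: 39.02 kΩ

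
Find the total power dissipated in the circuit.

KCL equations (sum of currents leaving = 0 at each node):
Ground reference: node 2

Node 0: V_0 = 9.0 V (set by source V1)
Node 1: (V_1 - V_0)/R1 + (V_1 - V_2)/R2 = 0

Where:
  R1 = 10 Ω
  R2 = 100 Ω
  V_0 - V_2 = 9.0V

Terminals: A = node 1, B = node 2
Nodal analysis, taking node 2 as the 0 V reference.
Source V1 fixes V_0 = 9 V.
KCL at each unknown node (sum of currents leaving = 0; resistances in Ω):
  Node 1: (V_1 - 9)/10 + (V_1 - 0)/100 = 0
Collecting terms: 0.11 × V_1 = 0.9  =>  V_1 = 8.182 V
Power in each resistor, P = (ΔV)²/R:
  P_R1 = (9 - 8.182)²/10 = 0.06694 W
  P_R2 = (8.182 - 0)²/100 = 0.6694 W
P_total = P_R1 + P_R2 = 0.7364 W

Final answer: 0.7364 W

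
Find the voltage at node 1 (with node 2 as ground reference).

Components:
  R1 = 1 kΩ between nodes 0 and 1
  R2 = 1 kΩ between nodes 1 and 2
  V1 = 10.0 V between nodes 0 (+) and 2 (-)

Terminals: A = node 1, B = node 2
Nodal analysis, taking node 2 as the 0 V reference.
Source V1 fixes V_0 = 10 V.
KCL at each unknown node (sum of currents leaving = 0; resistances in Ω):
  Node 1: (V_1 - 10)/1000 + (V_1 - 0)/1000 = 0
Collecting terms: 0.002 × V_1 = 0.01  =>  V_1 = 5 V
The requested potential is V_1 = 5 V.

Final answer: V_1 = 5 V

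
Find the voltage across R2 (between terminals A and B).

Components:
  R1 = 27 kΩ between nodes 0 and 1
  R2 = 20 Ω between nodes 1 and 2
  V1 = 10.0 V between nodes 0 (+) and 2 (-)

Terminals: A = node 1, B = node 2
R1 and R2 are in series across V1 (node 0 → node 1 → node 2), and the output A–B is taken across R2, so this is a voltage divider.
Series current: I = V1/(R1 + R2) = 10/(27000 + 20) = 10/27020 = 0.0003701 A
V_R2 = I × R2 = V1 × R2/(R1 + R2) = 10 × 20/27020 = 0.007402 V

Final answer: 0.007402 V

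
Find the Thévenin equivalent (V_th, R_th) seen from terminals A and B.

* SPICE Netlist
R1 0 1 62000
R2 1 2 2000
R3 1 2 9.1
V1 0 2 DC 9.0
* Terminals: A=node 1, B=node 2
Step 1 — V_th is the open-circuit voltage V_A - V_B (nothing connected across the terminals).
Nodal analysis, taking node 2 as the 0 V reference.
Source V1 fixes V_0 = 9 V.
KCL at each unknown node (sum of currents leaving = 0; resistances in Ω):
  Node 1: (V_1 - 9)/62000 + (V_1 - 0)/2000 + (V_1 - 0)/9.1 = 0
Collecting terms: 0.1104 × V_1 = 0.0001452  =>  V_1 = 0.001315 V
V_th = V_1 - V_2 = 0.001315 - 0 = 0.001315 V
Step 2 — R_th: zero the source — replace V1 by a short circuit (node 2 merges into node 0) — and find the resistance seen between A (node 1) and B (node 0).
Reduce the network between node 1 (A) and node 0 (B) by series/parallel combination:
  Rp1 = R1 ‖ R2 ‖ R3 (parallel, all between nodes 0 and 1) = 1/(1/62000 + 1/2000 + 1/9.1) = 9.057 Ω
R_th = 9.057 Ω

Final answer: V_th = 0.001315 V, R_th = 9.057 Ω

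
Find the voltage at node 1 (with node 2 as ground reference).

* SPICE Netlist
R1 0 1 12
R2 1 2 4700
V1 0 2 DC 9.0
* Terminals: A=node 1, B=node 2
Nodal analysis, taking node 2 as the 0 V reference.
Source V1 fixes V_0 = 9 V.
KCL at each unknown node (sum of currents leaving = 0; resistances in Ω):
  Node 1: (V_1 - 9)/12 + (V_1 - 0)/4700 = 0
Collecting terms: 0.08355 × V_1 = 0.75  =>  V_1 = 8.977 V
The requested potential is V_1 = 8.977 V.

Final answer: V_1 = 8.977 V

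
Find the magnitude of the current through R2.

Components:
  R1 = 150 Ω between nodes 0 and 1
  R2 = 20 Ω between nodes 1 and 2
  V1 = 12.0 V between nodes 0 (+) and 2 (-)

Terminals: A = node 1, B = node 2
Nodal analysis, taking node 2 as the 0 V reference.
Source V1 fixes V_0 = 12 V.
KCL at each unknown node (sum of currents leaving = 0; resistances in Ω):
  Node 1: (V_1 - 12)/150 + (V_1 - 0)/20 = 0
Collecting terms: 0.05667 × V_1 = 0.08  =>  V_1 = 1.412 V
I_R2 = (V_1 - V_2)/R2 = (1.412 - 0)/20 = 0.07059 A
|I_R2| = 0.07059 A

Final answer: |I_R2| = 0.07059 A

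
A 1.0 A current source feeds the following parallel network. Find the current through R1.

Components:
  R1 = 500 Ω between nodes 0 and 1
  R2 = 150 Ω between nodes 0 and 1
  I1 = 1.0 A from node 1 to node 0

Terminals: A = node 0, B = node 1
All resistors sit directly between nodes 0 and 1, so they are in parallel and share one voltage V; the full source current 1 A splits among them.
1/R_par = 1/500 + 1/150 = 0.008667 S  =>  R_par = 115.4 Ω
V = I × R_par = 1 × 115.4 = 115.4 V
I_R1 = V/R1 = 115.4/500 = 0.2308 A

Final answer: 0.2308 A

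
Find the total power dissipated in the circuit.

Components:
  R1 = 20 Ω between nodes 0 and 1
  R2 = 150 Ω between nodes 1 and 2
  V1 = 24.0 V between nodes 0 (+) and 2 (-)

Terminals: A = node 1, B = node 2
Nodal analysis, taking node 2 as the 0 V reference.
Source V1 fixes V_0 = 24 V.
KCL at each unknown node (sum of currents leaving = 0; resistances in Ω):
  Node 1: (V_1 - 24)/20 + (V_1 - 0)/150 = 0
Collecting terms: 0.05667 × V_1 = 1.2  =>  V_1 = 21.18 V
Power in each resistor, P = (ΔV)²/R:
  P_R1 = (24 - 21.18)²/20 = 0.3986 W
  P_R2 = (21.18 - 0)²/150 = 2.99 W
P_total = P_R1 + P_R2 = 3.388 W

Final answer: 3.388 W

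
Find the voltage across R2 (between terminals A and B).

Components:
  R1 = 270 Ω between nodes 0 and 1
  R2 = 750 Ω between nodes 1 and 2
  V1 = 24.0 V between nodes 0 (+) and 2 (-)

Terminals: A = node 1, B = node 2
R1 and R2 are in series across V1 (node 0 → node 1 → node 2), and the output A–B is taken across R2, so this is a voltage divider.
Series current: I = V1/(R1 + R2) = 24/(270 + 750) = 24/1020 = 0.02353 A
V_R2 = I × R2 = V1 × R2/(R1 + R2) = 24 × 750/1020 = 17.65 V

Final answer: 17.65 V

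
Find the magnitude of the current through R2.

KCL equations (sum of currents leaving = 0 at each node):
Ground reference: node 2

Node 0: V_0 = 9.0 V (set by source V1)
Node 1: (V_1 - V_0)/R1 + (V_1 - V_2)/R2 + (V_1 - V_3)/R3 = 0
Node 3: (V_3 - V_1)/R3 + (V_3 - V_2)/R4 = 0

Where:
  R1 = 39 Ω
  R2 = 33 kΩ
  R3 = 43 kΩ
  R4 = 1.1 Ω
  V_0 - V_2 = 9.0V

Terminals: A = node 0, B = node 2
Nodal analysis, taking node 2 as the 0 V reference.
Source V1 fixes V_0 = 9 V.
KCL at each unknown node (sum of currents leaving = 0; resistances in Ω):
  Node 1: (V_1 - 9)/39 + (V_1 - 0)/33000 + (V_1 - V_3)/43000 = 0
  Node 3: (V_3 - V_1)/43000 + (V_3 - 0)/1.1 = 0
Collecting terms (coefficients in siemens):
  0.02569·V_1 - 0.00002326·V_3 = 0.2308
  0.9091·V_3 - 0.00002326·V_1 = 0
Determinant D = (0.02569)(0.9091) - (-0.00002326)(-0.00002326) = 0.02336
V_1 = [(0.2308)(0.9091) - (-0.00002326)(0)]/D = 8.981 V
V_3 = [(0.02569)(0) - (0.2308)(-0.00002326)]/D = 0.0002297 V
I_R2 = (V_1 - V_2)/R2 = (8.981 - 0)/33000 = 0.0002722 A
|I_R2| = 0.0002722 A

Final answer: |I_R2| = 0.0002722 A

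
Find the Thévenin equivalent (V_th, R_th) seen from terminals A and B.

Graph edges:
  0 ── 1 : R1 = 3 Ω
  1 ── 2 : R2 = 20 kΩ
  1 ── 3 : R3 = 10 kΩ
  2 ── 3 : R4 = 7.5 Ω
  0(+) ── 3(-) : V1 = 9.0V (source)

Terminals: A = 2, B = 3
Step 1 — V_th is the open-circuit voltage V_A - V_B (nothing connected across the terminals).
Nodal analysis, taking node 3 as the 0 V reference.
Source V1 fixes V_0 = 9 V.
KCL at each unknown node (sum of currents leaving = 0; resistances in Ω):
  Node 1: (V_1 - 9)/3 + (V_1 - V_2)/20000 + (V_1 - 0)/10000 = 0
  Node 2: (V_2 - V_1)/20000 + (V_2 - 0)/7.5 = 0
Collecting terms (coefficients in siemens):
  0.3335·V_1 - 0.00005·V_2 = 3
  0.1334·V_2 - 0.00005·V_1 = 0
Determinant D = (0.3335)(0.1334) - (-0.00005)(-0.00005) = 0.04448
V_1 = [(3)(0.1334) - (-0.00005)(0)]/D = 8.996 V
V_2 = [(0.3335)(0) - (3)(-0.00005)]/D = 0.003372 V
V_th = V_2 - V_3 = 0.003372 - 0 = 0.003372 V
Step 2 — R_th: zero the source — replace V1 by a short circuit (node 3 merges into node 0) — and find the resistance seen between A (node 2) and B (node 0).
Reduce the network between node 2 (A) and node 0 (B) by series/parallel combination:
  Rp1 = R1 ‖ R3 (parallel, both between nodes 0 and 1) = 1/(1/3 + 1/10000) = 2.999 Ω
  Rs1 = R2 + Rp1 (series, joined only at node 1) = 20000 + 2.999 = 20000 Ω
  Rp2 = R4 ‖ Rs1 (parallel, both between nodes 0 and 2) = 1/(1/7.5 + 1/20000) = 7.497 Ω
R_th = 7.497 Ω

Final answer: V_th = 0.003372 V, R_th = 7.497 Ω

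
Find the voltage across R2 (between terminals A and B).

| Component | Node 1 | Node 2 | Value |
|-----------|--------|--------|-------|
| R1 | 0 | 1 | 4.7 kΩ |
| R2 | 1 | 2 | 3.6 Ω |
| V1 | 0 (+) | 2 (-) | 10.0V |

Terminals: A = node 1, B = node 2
R1 and R2 are in series across V1 (node 0 → node 1 → node 2), and the output A–B is taken across R2, so this is a voltage divider.
Series current: I = V1/(R1 + R2) = 10/(4700 + 3.6) = 10/4704 = 0.002126 A
V_R2 = I × R2 = V1 × R2/(R1 + R2) = 10 × 3.6/4704 = 0.007654 V

Final answer: 0.007654 V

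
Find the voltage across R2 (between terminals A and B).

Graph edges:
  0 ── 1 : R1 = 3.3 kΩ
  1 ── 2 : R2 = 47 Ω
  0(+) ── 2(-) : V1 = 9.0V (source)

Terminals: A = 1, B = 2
R1 and R2 are in series across V1 (node 0 → node 1 → node 2), and the output A–B is taken across R2, so this is a voltage divider.
Series current: I = V1/(R1 + R2) = 9/(3300 + 47) = 9/3347 = 0.002689 A
V_R2 = I × R2 = V1 × R2/(R1 + R2) = 9 × 47/3347 = 0.1264 V

Final answer: 0.1264 V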